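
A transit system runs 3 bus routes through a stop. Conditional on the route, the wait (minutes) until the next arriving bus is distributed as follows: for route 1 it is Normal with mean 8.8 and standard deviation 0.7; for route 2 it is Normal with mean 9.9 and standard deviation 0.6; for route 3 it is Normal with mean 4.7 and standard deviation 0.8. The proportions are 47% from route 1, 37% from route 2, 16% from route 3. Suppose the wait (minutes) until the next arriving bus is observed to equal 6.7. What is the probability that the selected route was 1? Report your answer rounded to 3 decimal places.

Likelihoods f(6.7 | ·): 1: 0.00633121; 2: 4.42717e-07; 3: 0.0219104.
Posterior ∝ prior × likelihood. Numerator for 1: 0.47·0.00633121 = 0.00297567.
Normalizing constant: 0.47·0.00633121 + 0.37·4.42717e-07 + 0.16·0.0219104 = 0.00648149.
P(1 | observation) = 0.00297567 / 0.00648149 = 0.459102.

0.459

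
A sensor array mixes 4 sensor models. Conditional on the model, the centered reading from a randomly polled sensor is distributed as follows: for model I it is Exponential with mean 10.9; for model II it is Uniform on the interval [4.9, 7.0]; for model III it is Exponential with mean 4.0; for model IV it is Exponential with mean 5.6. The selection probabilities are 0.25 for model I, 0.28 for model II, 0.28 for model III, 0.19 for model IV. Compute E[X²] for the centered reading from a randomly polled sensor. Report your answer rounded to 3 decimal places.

For each component E[X²] = Var + (mean)², giving I: 237.62; II: 35.77; III: 32; IV: 62.72.
Overall E[X²] = 0.25·237.62 + 0.28·35.77 + 0.28·32 + 0.19·62.72 = 90.2974.

90.297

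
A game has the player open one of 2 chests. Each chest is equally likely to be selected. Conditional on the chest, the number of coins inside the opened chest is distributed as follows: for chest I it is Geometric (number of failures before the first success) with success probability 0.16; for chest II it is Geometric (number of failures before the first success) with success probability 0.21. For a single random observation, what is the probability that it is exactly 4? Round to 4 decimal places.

0.0807

Conditional on each chest, P(X = 4): I: 0.0796594; II: 0.0817952.
By total probability, P(X = 4) = 0.5·0.0796594 + 0.5·0.0817952 = 0.0807273.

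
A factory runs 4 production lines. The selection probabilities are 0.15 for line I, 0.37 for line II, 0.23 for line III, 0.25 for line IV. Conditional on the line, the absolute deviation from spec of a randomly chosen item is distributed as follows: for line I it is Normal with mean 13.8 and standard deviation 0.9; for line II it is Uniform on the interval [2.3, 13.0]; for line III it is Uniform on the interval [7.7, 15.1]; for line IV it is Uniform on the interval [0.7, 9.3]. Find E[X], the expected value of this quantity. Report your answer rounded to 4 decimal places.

8.7725

Component means — I: 13.8; II: 7.65; III: 11.4; IV: 5.
E[X] = 0.15·13.8 + 0.37·7.65 + 0.23·11.4 + 0.25·5 = 8.7725.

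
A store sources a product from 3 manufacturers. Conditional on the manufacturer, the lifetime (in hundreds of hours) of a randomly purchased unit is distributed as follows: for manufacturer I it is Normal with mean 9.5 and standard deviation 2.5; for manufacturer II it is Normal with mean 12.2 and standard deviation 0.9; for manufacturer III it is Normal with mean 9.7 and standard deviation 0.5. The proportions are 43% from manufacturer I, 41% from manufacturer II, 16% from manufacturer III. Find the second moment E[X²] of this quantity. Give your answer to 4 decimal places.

117.9459

For each component E[X²] = Var + (mean)², giving I: 96.5; II: 149.65; III: 94.34.
Overall E[X²] = 0.43·96.5 + 0.41·149.65 + 0.16·94.34 = 117.946.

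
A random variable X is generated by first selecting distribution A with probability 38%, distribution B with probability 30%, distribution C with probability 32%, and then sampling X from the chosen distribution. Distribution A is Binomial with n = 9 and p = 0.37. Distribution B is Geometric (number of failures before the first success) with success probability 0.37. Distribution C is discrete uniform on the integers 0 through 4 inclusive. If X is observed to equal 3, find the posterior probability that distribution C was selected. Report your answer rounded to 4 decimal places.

0.3319

Likelihoods P(X=3 | ·): A: 0.266028; B: 0.0925174; C: 0.2.
Posterior ∝ prior × likelihood. Numerator for C: 0.32·0.2 = 0.064.
Normalizing constant: 0.38·0.266028 + 0.3·0.0925174 + 0.32·0.2 = 0.192846.
P(C | observation) = 0.064 / 0.192846 = 0.331871.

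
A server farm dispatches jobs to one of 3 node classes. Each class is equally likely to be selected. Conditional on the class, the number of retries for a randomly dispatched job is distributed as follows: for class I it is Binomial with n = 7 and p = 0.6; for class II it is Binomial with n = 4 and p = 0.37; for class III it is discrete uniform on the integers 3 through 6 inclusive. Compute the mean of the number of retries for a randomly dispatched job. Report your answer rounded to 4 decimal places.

3.3933

Component means — I: 4.2; II: 1.48; III: 4.5.
E[X] = 0.333333·4.2 + 0.333333·1.48 + 0.333333·4.5 = 3.39333.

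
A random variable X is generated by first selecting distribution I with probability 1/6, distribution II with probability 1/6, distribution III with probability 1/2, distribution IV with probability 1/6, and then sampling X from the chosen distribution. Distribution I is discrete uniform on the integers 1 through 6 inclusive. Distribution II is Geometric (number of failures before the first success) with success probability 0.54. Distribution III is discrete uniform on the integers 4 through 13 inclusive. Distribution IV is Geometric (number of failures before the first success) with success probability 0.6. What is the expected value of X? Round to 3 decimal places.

5.086

Component means — I: 3.5; II: 0.851852; III: 8.5; IV: 0.666667.
E[X] = 0.166667·3.5 + 0.166667·0.851852 + 0.5·8.5 + 0.166667·0.666667 = 5.08642.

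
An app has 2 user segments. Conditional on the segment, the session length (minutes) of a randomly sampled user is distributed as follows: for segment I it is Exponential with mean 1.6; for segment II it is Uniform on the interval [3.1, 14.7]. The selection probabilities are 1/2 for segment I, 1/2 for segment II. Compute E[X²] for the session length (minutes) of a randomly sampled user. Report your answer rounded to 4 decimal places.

47.7717

For each component E[X²] = Var + (mean)², giving I: 5.12; II: 90.4233.
Overall E[X²] = 0.5·5.12 + 0.5·90.4233 = 47.7717.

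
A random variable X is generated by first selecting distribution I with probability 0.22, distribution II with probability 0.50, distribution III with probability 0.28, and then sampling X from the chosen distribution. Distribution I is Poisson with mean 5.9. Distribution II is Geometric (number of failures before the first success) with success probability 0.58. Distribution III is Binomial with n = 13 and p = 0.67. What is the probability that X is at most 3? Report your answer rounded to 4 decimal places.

0.5201

Conditional on each component, P(X ≤ 3): I: 0.160353; II: 0.968883; III: 0.00150948.
By total probability, P(X ≤ 3) = 0.22·0.160353 + 0.5·0.968883 + 0.28·0.00150948 = 0.520142.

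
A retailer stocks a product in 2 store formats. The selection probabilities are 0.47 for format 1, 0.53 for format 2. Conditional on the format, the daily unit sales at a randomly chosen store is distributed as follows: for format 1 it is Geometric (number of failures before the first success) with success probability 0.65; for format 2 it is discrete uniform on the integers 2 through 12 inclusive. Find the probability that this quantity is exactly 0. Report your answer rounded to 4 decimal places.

Conditional on each format, P(X = 0): 1: 0.65; 2: 0.
By total probability, P(X = 0) = 0.47·0.65 + 0.53·0 = 0.3055.

0.3055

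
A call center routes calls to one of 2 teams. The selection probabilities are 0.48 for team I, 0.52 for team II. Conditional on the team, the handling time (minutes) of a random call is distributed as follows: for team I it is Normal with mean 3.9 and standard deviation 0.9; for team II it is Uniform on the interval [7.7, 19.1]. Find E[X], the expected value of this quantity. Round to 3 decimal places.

Component means — I: 3.9; II: 13.4.
E[X] = 0.48·3.9 + 0.52·13.4 = 8.84.

8.840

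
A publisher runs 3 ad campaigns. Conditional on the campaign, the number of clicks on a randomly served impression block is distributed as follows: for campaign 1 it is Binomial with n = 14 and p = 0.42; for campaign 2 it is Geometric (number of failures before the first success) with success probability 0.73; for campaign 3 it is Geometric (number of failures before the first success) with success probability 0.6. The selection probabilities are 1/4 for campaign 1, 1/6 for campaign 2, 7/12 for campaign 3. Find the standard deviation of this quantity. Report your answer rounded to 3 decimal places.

Per component, 1: μ=5.88, E[X²]=37.9848; 2: μ=0.369863, E[X²]=0.64346; 3: μ=0.666667, E[X²]=1.55556.
E[X] = 0.25·5.88 + 0.166667·0.369863 + 0.583333·0.666667 = 1.92053.
E[X²] = 0.25·37.9848 + 0.166667·0.64346 + 0.583333·1.55556 = 10.5109.
Var(X) = E[X²] − (E[X])² = 10.5109 − 3.68845 = 6.8224.
SD(X) = √6.8224 = 2.61197.

2.612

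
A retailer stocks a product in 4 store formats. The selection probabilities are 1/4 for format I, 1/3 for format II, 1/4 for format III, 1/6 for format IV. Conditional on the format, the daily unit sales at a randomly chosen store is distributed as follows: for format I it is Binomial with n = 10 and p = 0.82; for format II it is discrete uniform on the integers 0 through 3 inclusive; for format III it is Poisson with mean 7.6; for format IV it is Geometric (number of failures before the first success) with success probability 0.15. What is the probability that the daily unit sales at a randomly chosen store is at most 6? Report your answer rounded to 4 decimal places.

Conditional on each format, P(X ≤ 6): I: 0.0883411; II: 1; III: 0.364621; IV: 0.679423.
By total probability, P(X ≤ 6) = 0.25·0.0883411 + 0.333333·1 + 0.25·0.364621 + 0.166667·0.679423 = 0.559811.

0.5598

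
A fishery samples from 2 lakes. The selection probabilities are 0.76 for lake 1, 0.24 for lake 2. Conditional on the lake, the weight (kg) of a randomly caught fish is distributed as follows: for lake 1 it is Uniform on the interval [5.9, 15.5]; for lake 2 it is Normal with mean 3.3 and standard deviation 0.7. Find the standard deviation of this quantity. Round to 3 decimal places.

Per component, 1: μ=10.7, E[X²]=122.17; 2: μ=3.3, E[X²]=11.38.
E[X] = 0.76·10.7 + 0.24·3.3 = 8.924.
E[X²] = 0.76·122.17 + 0.24·11.38 = 95.5804.
Var(X) = E[X²] − (E[X])² = 95.5804 − 79.6378 = 15.9426.
SD(X) = √15.9426 = 3.99282.

3.993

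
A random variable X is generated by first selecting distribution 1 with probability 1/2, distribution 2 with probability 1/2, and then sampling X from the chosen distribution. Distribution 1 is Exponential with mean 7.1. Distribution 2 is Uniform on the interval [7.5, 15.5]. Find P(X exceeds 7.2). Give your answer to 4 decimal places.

Conditional on each component, P(X > 7.2): 1: 0.362734; 2: 1.
By total probability, P(X > 7.2) = 0.5·0.362734 + 0.5·1 = 0.681367.

0.6814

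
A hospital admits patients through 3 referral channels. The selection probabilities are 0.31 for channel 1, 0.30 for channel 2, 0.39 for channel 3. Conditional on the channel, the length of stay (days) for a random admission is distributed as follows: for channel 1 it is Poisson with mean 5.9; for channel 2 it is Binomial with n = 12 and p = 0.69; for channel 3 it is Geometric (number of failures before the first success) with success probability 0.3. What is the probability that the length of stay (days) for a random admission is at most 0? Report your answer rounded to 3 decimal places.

Conditional on each channel, P(X ≤ 0): 1: 0.00273944; 2: 7.87663e-07; 3: 0.3.
By total probability, P(X ≤ 0) = 0.31·0.00273944 + 0.3·7.87663e-07 + 0.39·0.3 = 0.117849.

0.118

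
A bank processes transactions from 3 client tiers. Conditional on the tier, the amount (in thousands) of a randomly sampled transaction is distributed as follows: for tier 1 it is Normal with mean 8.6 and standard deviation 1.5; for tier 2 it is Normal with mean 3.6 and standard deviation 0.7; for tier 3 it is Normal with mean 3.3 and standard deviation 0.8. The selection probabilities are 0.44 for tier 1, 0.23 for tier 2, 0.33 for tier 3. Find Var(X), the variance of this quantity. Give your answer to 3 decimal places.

Per component, 1: μ=8.6, E[X²]=76.21; 2: μ=3.6, E[X²]=13.45; 3: μ=3.3, E[X²]=11.53.
E[X] = 0.44·8.6 + 0.23·3.6 + 0.33·3.3 = 5.701.
E[X²] = 0.44·76.21 + 0.23·13.45 + 0.33·11.53 = 40.4308.
Var(X) = E[X²] − (E[X])² = 40.4308 − 32.5014 = 7.9294.

7.929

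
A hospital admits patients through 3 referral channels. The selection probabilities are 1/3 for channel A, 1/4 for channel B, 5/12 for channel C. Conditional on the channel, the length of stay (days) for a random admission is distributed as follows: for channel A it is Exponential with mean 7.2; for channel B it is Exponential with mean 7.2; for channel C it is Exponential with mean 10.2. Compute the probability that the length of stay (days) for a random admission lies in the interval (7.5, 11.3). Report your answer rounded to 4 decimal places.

Conditional on each channel, P(7.5 < X < 11.3): A: 0.144705; B: 0.144705; C: 0.149094.
By total probability, P(7.5 < X < 11.3) = 0.333333·0.144705 + 0.25·0.144705 + 0.416667·0.149094 = 0.146534.

0.1465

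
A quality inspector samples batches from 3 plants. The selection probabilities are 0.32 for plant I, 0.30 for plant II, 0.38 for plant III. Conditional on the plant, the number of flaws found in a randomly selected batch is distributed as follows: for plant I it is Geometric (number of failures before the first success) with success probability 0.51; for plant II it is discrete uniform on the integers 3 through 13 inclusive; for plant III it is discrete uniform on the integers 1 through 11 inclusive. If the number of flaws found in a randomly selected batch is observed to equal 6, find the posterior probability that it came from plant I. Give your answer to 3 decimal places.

0.035

Likelihoods P(X=6 | ·): I: 0.00705906; II: 0.0909091; III: 0.0909091.
Posterior ∝ prior × likelihood. Numerator for I: 0.32·0.00705906 = 0.0022589.
Normalizing constant: 0.32·0.00705906 + 0.3·0.0909091 + 0.38·0.0909091 = 0.0640771.
P(I | observation) = 0.0022589 / 0.0640771 = 0.0352528.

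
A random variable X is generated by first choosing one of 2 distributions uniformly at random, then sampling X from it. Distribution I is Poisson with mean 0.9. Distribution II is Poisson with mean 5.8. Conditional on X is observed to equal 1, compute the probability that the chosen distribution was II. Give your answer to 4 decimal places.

0.0458

Likelihoods P(X=1 | ·): I: 0.365913; II: 0.0175598.
Posterior ∝ prior × likelihood. Numerator for II: 0.5·0.0175598 = 0.00877991.
Normalizing constant: 0.5·0.365913 + 0.5·0.0175598 = 0.191736.
P(II | observation) = 0.00877991 / 0.191736 = 0.0457916.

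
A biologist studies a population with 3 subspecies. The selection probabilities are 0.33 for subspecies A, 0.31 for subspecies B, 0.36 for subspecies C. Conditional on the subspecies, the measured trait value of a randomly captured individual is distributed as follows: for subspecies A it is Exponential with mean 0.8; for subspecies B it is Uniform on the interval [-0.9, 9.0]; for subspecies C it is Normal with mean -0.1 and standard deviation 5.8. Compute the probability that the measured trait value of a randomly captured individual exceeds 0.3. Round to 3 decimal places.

Conditional on each subspecies, P(X > 0.3): A: 0.687289; B: 0.878788; C: 0.472509.
By total probability, P(X > 0.3) = 0.33·0.687289 + 0.31·0.878788 + 0.36·0.472509 = 0.669333.

0.669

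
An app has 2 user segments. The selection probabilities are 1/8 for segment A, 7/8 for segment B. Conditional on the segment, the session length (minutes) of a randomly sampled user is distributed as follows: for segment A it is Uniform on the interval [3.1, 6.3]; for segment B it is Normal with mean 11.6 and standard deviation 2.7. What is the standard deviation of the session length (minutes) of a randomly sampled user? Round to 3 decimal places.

Per component, A: μ=4.7, E[X²]=22.9433; B: μ=11.6, E[X²]=141.85.
E[X] = 0.125·4.7 + 0.875·11.6 = 10.7375.
E[X²] = 0.125·22.9433 + 0.875·141.85 = 126.987.
Var(X) = E[X²] − (E[X])² = 126.987 − 115.294 = 11.6928.
SD(X) = √11.6928 = 3.41947.

3.419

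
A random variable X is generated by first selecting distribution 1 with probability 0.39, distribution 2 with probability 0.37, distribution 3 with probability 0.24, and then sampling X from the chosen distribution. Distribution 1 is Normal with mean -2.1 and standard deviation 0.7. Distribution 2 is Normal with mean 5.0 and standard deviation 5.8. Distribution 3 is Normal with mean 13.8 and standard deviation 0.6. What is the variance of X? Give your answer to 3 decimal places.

Per component, 1: μ=-2.1, E[X²]=4.9; 2: μ=5, E[X²]=58.64; 3: μ=13.8, E[X²]=190.8.
E[X] = 0.39·-2.1 + 0.37·5 + 0.24·13.8 = 4.343.
E[X²] = 0.39·4.9 + 0.37·58.64 + 0.24·190.8 = 69.3998.
Var(X) = E[X²] − (E[X])² = 69.3998 − 18.8616 = 50.5382.

50.538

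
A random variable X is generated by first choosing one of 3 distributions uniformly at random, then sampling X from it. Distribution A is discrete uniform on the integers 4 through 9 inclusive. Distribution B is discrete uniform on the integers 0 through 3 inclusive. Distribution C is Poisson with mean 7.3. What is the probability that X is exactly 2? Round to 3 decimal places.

Conditional on each component, P(X = 2): A: 0; B: 0.25; C: 0.0179997.
By total probability, P(X = 2) = 0.333333·0 + 0.333333·0.25 + 0.333333·0.0179997 = 0.0893332.

0.089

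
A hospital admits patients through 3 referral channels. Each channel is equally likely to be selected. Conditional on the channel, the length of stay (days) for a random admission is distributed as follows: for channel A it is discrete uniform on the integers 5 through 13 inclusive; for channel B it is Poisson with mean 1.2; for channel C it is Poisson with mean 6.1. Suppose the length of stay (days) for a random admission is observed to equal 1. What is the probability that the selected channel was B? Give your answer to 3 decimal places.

0.964

Likelihoods P(X=1 | ·): A: 0; B: 0.361433; C: 0.0136815.
Posterior ∝ prior × likelihood. Numerator for B: 0.333333·0.361433 = 0.120478.
Normalizing constant: 0.333333·0 + 0.333333·0.361433 + 0.333333·0.0136815 = 0.125038.
P(B | observation) = 0.120478 / 0.125038 = 0.963527.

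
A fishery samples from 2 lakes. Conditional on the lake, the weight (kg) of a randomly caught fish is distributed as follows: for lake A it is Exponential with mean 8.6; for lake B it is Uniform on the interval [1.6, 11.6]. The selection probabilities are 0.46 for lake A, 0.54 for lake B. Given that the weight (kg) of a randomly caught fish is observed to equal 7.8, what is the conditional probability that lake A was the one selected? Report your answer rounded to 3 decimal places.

0.286

Likelihoods f(7.8 | ·): A: 0.0469469; B: 0.1.
Posterior ∝ prior × likelihood. Numerator for A: 0.46·0.0469469 = 0.0215956.
Normalizing constant: 0.46·0.0469469 + 0.54·0.1 = 0.0755956.
P(A | observation) = 0.0215956 / 0.0755956 = 0.285672.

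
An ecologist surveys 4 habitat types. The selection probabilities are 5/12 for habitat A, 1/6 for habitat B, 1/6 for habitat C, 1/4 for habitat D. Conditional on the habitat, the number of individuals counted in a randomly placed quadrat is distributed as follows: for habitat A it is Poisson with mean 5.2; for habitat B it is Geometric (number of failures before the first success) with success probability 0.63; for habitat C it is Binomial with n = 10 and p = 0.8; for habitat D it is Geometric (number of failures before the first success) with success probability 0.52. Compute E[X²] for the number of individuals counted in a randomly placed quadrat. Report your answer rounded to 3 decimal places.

For each component E[X²] = Var + (mean)², giving A: 32.24; B: 1.27715; C: 65.6; D: 2.62722.
Overall E[X²] = 0.416667·32.24 + 0.166667·1.27715 + 0.166667·65.6 + 0.25·2.62722 = 25.2363.

25.236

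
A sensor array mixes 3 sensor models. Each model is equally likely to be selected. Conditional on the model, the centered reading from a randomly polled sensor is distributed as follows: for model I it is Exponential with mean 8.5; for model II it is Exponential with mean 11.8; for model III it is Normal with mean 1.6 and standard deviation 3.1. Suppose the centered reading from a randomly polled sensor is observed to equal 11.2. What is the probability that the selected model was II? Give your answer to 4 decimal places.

Likelihoods f(11.2 | ·): I: 0.0315017; II: 0.0328024; III: 0.0010644.
Posterior ∝ prior × likelihood. Numerator for II: 0.333333·0.0328024 = 0.0109341.
Normalizing constant: 0.333333·0.0315017 + 0.333333·0.0328024 + 0.333333·0.0010644 = 0.0217895.
P(II | observation) = 0.0109341 / 0.0217895 = 0.501808.

0.5018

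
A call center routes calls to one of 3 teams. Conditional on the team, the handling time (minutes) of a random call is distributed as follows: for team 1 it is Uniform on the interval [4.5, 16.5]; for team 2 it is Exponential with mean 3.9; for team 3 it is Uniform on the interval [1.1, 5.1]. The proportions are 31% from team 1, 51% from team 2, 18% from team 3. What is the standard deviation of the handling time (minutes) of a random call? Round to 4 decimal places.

4.6603

Per component, 1: μ=10.5, E[X²]=122.25; 2: μ=3.9, E[X²]=30.42; 3: μ=3.1, E[X²]=10.9433.
E[X] = 0.31·10.5 + 0.51·3.9 + 0.18·3.1 = 5.802.
E[X²] = 0.31·122.25 + 0.51·30.42 + 0.18·10.9433 = 55.3815.
Var(X) = E[X²] − (E[X])² = 55.3815 − 33.6632 = 21.7183.
SD(X) = √21.7183 = 4.66029.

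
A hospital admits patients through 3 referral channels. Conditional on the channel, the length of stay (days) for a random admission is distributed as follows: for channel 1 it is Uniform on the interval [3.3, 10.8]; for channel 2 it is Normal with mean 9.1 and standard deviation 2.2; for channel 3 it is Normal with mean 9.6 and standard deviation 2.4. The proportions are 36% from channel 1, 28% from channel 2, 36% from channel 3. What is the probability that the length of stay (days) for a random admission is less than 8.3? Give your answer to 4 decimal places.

0.4461

Conditional on each channel, P(X < 8.3): 1: 0.666667; 2: 0.358065; 3: 0.294024.
By total probability, P(X < 8.3) = 0.36·0.666667 + 0.28·0.358065 + 0.36·0.294024 = 0.446107.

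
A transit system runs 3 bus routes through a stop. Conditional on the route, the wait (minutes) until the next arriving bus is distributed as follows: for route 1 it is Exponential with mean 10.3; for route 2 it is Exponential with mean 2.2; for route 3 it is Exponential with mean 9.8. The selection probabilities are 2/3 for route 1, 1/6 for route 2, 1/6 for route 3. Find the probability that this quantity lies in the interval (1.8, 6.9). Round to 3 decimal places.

Conditional on each route, P(1.8 < X < 6.9): 1: 0.327903; 2: 0.397793; 3: 0.337645.
By total probability, P(1.8 < X < 6.9) = 0.666667·0.327903 + 0.166667·0.397793 + 0.166667·0.337645 = 0.341175.

0.341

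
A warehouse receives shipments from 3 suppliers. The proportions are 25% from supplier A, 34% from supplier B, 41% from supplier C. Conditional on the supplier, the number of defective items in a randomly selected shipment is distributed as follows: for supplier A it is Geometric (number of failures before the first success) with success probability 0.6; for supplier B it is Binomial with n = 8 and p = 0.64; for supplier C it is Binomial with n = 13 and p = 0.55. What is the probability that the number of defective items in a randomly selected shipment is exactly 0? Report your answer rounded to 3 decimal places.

0.150

Conditional on each supplier, P(X = 0): A: 0.6; B: 0.000282111; C: 3.10286e-05.
By total probability, P(X = 0) = 0.25·0.6 + 0.34·0.000282111 + 0.41·3.10286e-05 = 0.150109.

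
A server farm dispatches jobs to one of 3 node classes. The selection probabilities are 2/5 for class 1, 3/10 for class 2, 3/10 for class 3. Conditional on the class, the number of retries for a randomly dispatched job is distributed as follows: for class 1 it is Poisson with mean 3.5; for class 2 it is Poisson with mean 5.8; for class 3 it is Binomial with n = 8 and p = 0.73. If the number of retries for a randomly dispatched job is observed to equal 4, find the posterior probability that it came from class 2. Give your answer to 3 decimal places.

Likelihoods P(X=4 | ·): 1: 0.188812; 2: 0.142755; 3: 0.105644.
Posterior ∝ prior × likelihood. Numerator for 2: 0.3·0.142755 = 0.0428266.
Normalizing constant: 0.4·0.188812 + 0.3·0.142755 + 0.3·0.105644 = 0.150045.
P(2 | observation) = 0.0428266 / 0.150045 = 0.285426.

0.285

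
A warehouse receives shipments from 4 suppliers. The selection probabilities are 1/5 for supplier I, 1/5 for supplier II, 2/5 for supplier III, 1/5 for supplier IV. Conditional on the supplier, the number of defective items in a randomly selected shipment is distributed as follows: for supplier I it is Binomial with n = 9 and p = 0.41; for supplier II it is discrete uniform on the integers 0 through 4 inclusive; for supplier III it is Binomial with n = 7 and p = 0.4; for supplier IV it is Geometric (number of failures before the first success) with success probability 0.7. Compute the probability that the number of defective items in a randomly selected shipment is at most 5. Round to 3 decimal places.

Conditional on each supplier, P(X ≤ 5): I: 0.889079; II: 1; III: 0.981158; IV: 0.999271.
By total probability, P(X ≤ 5) = 0.2·0.889079 + 0.2·1 + 0.4·0.981158 + 0.2·0.999271 = 0.970133.

0.970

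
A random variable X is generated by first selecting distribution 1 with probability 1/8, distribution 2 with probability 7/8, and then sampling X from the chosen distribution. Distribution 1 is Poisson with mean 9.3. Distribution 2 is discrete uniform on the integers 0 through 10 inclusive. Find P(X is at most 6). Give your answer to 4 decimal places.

0.5794

Conditional on each component, P(X ≤ 6): 1: 0.180803; 2: 0.636364.
By total probability, P(X ≤ 6) = 0.125·0.180803 + 0.875·0.636364 = 0.579419.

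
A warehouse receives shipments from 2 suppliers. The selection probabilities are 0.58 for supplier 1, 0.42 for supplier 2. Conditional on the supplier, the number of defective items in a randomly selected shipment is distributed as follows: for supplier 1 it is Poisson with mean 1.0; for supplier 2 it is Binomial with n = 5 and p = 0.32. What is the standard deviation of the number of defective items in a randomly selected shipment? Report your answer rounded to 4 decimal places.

Per component, 1: μ=1, E[X²]=2; 2: μ=1.6, E[X²]=3.648.
E[X] = 0.58·1 + 0.42·1.6 = 1.252.
E[X²] = 0.58·2 + 0.42·3.648 = 2.69216.
Var(X) = E[X²] − (E[X])² = 2.69216 − 1.5675 = 1.12466.
SD(X) = √1.12466 = 1.0605.

1.0605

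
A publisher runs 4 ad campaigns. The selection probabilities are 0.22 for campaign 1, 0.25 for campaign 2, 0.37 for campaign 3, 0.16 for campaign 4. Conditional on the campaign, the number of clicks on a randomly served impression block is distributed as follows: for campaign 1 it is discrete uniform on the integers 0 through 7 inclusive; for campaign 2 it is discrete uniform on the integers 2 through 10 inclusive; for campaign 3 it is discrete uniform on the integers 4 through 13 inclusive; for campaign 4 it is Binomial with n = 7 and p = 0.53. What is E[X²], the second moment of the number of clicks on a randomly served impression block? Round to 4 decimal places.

For each component E[X²] = Var + (mean)², giving 1: 17.5; 2: 42.6667; 3: 80.5; 4: 15.5078.
Overall E[X²] = 0.22·17.5 + 0.25·42.6667 + 0.37·80.5 + 0.16·15.5078 = 46.7829.

46.7829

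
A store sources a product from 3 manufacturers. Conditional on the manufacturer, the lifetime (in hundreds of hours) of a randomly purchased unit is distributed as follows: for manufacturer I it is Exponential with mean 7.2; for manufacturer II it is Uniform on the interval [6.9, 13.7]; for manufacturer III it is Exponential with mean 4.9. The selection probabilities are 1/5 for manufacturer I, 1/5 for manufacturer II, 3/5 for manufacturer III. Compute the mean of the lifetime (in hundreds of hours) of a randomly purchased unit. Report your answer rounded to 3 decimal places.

6.440

Component means — I: 7.2; II: 10.3; III: 4.9.
E[X] = 0.2·7.2 + 0.2·10.3 + 0.6·4.9 = 6.44.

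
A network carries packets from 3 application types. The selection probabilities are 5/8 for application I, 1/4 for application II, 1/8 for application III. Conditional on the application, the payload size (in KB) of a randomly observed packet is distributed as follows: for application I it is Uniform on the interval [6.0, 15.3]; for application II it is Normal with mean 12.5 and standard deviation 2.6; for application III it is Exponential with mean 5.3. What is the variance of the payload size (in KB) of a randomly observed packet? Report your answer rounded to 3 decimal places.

Per component, I: μ=10.65, E[X²]=120.63; II: μ=12.5, E[X²]=163.01; III: μ=5.3, E[X²]=56.18.
E[X] = 0.625·10.65 + 0.25·12.5 + 0.125·5.3 = 10.4437.
E[X²] = 0.625·120.63 + 0.25·163.01 + 0.125·56.18 = 123.169.
Var(X) = E[X²] − (E[X])² = 123.169 − 109.072 = 14.0968.

14.097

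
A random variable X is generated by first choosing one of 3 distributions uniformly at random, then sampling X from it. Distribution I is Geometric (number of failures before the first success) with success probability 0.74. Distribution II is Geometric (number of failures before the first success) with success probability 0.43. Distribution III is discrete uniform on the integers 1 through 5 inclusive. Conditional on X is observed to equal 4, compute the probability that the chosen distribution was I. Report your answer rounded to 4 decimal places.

Likelihoods P(X=4 | ·): I: 0.00338162; II: 0.0453908; III: 0.2.
Posterior ∝ prior × likelihood. Numerator for I: 0.333333·0.00338162 = 0.00112721.
Normalizing constant: 0.333333·0.00338162 + 0.333333·0.0453908 + 0.333333·0.2 = 0.0829241.
P(I | observation) = 0.00112721 / 0.0829241 = 0.0135932.

0.0136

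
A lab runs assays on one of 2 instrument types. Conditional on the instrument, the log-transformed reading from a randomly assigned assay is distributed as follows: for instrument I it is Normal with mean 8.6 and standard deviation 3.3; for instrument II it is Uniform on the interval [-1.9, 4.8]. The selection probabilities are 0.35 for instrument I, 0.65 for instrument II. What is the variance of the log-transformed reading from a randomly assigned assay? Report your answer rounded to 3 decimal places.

Per component, I: μ=8.6, E[X²]=84.85; II: μ=1.45, E[X²]=5.84333.
E[X] = 0.35·8.6 + 0.65·1.45 = 3.9525.
E[X²] = 0.35·84.85 + 0.65·5.84333 = 33.4957.
Var(X) = E[X²] − (E[X])² = 33.4957 − 15.6223 = 17.8734.

17.873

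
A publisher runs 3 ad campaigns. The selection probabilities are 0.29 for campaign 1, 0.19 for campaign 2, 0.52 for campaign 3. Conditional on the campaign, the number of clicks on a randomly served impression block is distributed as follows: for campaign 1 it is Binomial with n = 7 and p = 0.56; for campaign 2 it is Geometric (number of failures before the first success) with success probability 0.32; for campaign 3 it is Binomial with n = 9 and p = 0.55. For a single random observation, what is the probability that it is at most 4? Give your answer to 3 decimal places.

Conditional on each campaign, P(X ≤ 4): 1: 0.663833; 2: 0.854607; 3: 0.378579.
By total probability, P(X ≤ 4) = 0.29·0.663833 + 0.19·0.854607 + 0.52·0.378579 = 0.551748.

0.552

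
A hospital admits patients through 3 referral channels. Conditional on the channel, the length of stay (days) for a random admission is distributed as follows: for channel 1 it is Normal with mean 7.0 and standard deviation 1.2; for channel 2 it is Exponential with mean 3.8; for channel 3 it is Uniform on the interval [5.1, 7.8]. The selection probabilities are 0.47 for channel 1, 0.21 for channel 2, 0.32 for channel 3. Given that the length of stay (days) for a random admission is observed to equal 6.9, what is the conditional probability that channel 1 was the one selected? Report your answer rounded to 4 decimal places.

0.5498

Likelihoods f(6.9 | ·): 1: 0.3313; 2: 0.0428183; 3: 0.37037.
Posterior ∝ prior × likelihood. Numerator for 1: 0.47·0.3313 = 0.155711.
Normalizing constant: 0.47·0.3313 + 0.21·0.0428183 + 0.32·0.37037 = 0.283221.
P(1 | observation) = 0.155711 / 0.283221 = 0.549785.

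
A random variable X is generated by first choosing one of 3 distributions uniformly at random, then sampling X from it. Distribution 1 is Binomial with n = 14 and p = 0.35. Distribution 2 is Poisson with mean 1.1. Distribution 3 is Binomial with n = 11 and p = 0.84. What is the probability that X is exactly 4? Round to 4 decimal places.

0.0743

Conditional on each component, P(X = 4): 1: 0.202227; 2: 0.0203065; 3: 0.000441033.
By total probability, P(X = 4) = 0.333333·0.202227 + 0.333333·0.0203065 + 0.333333·0.000441033 = 0.074325.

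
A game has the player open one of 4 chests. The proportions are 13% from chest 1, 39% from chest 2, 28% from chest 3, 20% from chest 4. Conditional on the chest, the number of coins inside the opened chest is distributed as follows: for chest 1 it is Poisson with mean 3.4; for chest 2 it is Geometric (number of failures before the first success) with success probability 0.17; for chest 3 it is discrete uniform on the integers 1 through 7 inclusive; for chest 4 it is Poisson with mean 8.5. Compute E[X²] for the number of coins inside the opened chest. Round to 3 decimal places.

44.192

For each component E[X²] = Var + (mean)², giving 1: 14.96; 2: 52.5571; 3: 20; 4: 80.75.
Overall E[X²] = 0.13·14.96 + 0.39·52.5571 + 0.28·20 + 0.2·80.75 = 44.1921.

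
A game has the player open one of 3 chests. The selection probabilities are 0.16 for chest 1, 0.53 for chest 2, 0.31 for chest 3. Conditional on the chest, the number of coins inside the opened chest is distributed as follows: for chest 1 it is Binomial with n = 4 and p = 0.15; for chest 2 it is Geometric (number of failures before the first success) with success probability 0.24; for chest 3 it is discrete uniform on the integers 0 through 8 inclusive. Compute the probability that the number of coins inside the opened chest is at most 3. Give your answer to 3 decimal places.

0.651

Conditional on each chest, P(X ≤ 3): 1: 0.999494; 2: 0.666378; 3: 0.444444.
By total probability, P(X ≤ 3) = 0.16·0.999494 + 0.53·0.666378 + 0.31·0.444444 = 0.650877.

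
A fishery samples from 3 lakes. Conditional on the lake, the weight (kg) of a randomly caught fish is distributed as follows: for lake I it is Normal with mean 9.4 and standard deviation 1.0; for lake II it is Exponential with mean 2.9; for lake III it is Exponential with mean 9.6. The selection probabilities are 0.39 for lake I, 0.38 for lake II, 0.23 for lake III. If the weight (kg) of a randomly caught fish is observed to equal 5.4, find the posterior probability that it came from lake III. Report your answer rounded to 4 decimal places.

Likelihoods f(5.4 | ·): I: 0.00013383; II: 0.0535693; III: 0.0593524.
Posterior ∝ prior × likelihood. Numerator for III: 0.23·0.0593524 = 0.013651.
Normalizing constant: 0.39·0.00013383 + 0.38·0.0535693 + 0.23·0.0593524 = 0.0340596.
P(III | observation) = 0.013651 / 0.0340596 = 0.400799.

0.4008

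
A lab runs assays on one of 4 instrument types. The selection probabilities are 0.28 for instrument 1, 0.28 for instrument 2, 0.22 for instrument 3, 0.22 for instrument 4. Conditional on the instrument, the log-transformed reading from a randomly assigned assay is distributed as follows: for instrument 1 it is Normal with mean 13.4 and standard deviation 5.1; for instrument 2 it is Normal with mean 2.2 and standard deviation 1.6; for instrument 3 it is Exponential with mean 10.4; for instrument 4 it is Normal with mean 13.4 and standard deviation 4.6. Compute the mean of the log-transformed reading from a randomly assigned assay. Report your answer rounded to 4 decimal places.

9.6040

Component means — 1: 13.4; 2: 2.2; 3: 10.4; 4: 13.4.
E[X] = 0.28·13.4 + 0.28·2.2 + 0.22·10.4 + 0.22·13.4 = 9.604.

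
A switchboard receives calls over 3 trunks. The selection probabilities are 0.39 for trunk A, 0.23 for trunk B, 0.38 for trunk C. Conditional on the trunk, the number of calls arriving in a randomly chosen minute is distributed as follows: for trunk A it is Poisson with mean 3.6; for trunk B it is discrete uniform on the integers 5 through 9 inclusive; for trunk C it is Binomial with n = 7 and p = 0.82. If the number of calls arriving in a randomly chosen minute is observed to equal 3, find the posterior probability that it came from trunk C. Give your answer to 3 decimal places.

Likelihoods P(X=3 | ·): A: 0.212469; B: 0; C: 0.0202581.
Posterior ∝ prior × likelihood. Numerator for C: 0.38·0.0202581 = 0.00769809.
Normalizing constant: 0.39·0.212469 + 0.23·0 + 0.38·0.0202581 = 0.0905611.
P(C | observation) = 0.00769809 / 0.0905611 = 0.0850044.

0.085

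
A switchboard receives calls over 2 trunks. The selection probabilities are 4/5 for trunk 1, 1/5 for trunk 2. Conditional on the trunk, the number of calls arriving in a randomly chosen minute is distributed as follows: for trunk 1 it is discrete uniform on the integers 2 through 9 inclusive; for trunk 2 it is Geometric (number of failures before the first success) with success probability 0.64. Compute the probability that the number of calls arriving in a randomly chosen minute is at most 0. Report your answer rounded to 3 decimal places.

0.128

Conditional on each trunk, P(X ≤ 0): 1: 0; 2: 0.64.
By total probability, P(X ≤ 0) = 0.8·0 + 0.2·0.64 = 0.128.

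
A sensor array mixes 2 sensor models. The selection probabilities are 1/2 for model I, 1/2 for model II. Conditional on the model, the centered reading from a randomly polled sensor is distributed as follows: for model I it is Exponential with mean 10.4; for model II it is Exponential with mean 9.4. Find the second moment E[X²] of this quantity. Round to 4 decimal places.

For each component E[X²] = Var + (mean)², giving I: 216.32; II: 176.72.
Overall E[X²] = 0.5·216.32 + 0.5·176.72 = 196.52.

196.5200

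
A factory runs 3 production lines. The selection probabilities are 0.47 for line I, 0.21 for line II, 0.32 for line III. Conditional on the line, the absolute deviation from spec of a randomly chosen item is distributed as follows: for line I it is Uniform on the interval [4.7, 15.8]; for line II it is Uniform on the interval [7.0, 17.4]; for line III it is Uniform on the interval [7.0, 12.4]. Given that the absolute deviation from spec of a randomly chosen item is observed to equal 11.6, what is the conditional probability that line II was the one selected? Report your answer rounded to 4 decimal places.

Likelihoods f(11.6 | ·): I: 0.0900901; II: 0.0961538; III: 0.185185.
Posterior ∝ prior × likelihood. Numerator for II: 0.21·0.0961538 = 0.0201923.
Normalizing constant: 0.47·0.0900901 + 0.21·0.0961538 + 0.32·0.185185 = 0.121794.
P(II | observation) = 0.0201923 / 0.121794 = 0.165791.

0.1658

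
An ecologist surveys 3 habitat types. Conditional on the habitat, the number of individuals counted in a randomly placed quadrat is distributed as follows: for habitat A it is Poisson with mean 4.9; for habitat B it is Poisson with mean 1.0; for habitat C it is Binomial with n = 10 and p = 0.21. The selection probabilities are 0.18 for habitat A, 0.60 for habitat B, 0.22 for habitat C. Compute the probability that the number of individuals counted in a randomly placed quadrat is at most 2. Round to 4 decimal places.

Conditional on each habitat, P(X ≤ 2): A: 0.133331; B: 0.919699; C: 0.647441.
By total probability, P(X ≤ 2) = 0.18·0.133331 + 0.6·0.919699 + 0.22·0.647441 = 0.718256.

0.7183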